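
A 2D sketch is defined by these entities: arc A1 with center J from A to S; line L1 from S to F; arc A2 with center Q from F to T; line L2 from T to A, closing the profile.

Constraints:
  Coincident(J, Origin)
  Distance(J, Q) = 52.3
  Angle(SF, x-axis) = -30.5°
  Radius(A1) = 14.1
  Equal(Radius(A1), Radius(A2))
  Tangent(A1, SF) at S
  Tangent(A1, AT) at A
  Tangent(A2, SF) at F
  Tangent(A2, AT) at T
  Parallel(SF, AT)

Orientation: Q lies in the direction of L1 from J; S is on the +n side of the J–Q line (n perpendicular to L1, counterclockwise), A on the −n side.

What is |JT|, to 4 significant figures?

54.17

The slot axis is L1's direction at -30.5°, so u = (cos -30.5°, sin -30.5°) = (0.8616, -0.5075) and n = (−sin -30.5°, cos -30.5°) = (0.5075, 0.8616). J is at the origin and Q lies 52.3 along u from J, so Q = 52.3·u = (45.06, -26.54). Tangency of A1 to both parallel lines with radius 14.1 puts S and A at J ± 14.1·n: S = (7.156, 12.15), A = (-7.156, -12.15). Equal radii place F and T the same way about Q: F = Q + 14.1·n = (52.22, -14.40), T = Q − 14.1·n = (37.91, -38.69). Then |JT| = |T − J| = 54.17.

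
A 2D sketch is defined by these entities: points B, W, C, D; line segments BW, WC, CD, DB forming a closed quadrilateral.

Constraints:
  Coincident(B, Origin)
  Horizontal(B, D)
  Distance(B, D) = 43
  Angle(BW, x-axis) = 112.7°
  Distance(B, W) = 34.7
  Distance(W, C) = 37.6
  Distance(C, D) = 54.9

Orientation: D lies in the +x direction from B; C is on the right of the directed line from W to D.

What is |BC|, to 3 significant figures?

12.9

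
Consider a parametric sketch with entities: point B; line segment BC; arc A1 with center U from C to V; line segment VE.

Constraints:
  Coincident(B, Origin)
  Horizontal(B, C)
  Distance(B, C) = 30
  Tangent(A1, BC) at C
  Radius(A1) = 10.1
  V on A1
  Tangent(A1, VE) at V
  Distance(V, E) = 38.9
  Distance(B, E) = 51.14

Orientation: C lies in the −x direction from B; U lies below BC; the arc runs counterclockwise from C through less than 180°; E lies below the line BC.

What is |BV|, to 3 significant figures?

41.5

Checks: |UV| = 10.10 ✓; ∠(UV, VE) = 90.00° ✓; |VE| = 38.90 ✓; |BE| = 51.14 ✓.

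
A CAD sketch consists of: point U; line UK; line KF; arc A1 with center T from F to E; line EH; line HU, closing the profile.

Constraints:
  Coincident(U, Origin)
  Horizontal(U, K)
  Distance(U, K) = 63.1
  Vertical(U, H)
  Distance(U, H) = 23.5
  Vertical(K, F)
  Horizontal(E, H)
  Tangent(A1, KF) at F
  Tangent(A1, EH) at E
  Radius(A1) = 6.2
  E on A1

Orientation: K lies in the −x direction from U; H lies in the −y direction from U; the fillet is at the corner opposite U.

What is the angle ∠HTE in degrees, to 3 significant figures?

83.8°

The virtual corner opposite U is at (-63.1, -23.5). The tangent condition forces TF to be normal to KF and tangency of A1 to EH means the radius TE is perpendicular to EH, with radius 6.2, so the center T sits 6.2 in from both sides at T = (-56.9, -17.3). That places the tangent points at F = (-63.1, -17.3) on KF and E = (-56.9, -23.5) on EH. Then cos ∠HTE = TH·TE / (|TH||TE|), giving 83.8°.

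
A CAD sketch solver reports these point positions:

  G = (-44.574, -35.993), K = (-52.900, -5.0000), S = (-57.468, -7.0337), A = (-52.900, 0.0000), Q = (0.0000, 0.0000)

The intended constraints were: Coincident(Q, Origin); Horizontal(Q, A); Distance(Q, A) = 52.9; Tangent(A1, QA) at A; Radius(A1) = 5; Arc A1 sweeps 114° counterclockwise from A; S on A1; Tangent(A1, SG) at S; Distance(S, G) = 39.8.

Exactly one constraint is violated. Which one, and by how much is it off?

Distance(S, G) = 39.8 — off by 8.10.

Q = (0.00, 0.00) ✓; Q.y = 0.00, A.y = 0.00 ✓; |QA| = 52.90 ✓; ∠(KA, AQ) = 90.00° ✓; |KA| = 5.000 ✓; bearing(K→S) − bearing(K→A) = 114.0° ✓; |KS| = 5.000 ✓; ∠(KS, SG) = 90.00° ✓; |SG| = 31.70 ✗.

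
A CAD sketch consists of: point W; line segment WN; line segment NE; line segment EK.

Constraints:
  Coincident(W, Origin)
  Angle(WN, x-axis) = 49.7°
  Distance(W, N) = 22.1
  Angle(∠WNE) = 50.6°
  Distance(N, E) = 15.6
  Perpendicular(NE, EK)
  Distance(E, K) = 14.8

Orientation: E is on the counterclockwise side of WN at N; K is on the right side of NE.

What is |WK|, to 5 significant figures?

31.916

W is at the origin; WN runs at 49.7° with length 22.1, so N = 22.1·(cos 49.7°, sin 49.7°) = (14.294, 16.855). ∠WNE = 50.6°, so NE runs at 49.7° + (180° − 50.6°) = 179.10° from the x-axis; with |NE| = 15.6, E = N + 15.6·(cos 179.10°, sin 179.10°) = (-1.3040, 17.100). NE ⟂ EK; with |EK| = 14.8 on the right of NE, K = E + 14.8·(0.015707, 0.99988) = (-1.0716, 31.898). Then |WK| = |K − W| = 31.916.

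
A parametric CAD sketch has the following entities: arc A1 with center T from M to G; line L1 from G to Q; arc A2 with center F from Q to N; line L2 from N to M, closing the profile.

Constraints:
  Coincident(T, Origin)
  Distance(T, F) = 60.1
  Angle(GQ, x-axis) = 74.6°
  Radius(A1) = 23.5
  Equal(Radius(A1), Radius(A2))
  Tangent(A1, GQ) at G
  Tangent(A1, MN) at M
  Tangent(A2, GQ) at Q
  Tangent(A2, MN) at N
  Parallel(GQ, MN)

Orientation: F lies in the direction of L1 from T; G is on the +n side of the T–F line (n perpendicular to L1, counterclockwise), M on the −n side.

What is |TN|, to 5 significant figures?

64.531

Tangency of A1 to both parallel lines with radius 23.5 puts G and M at T ± 23.5·n: G = (-22.656, 6.2406), M = (22.656, -6.2406). Equal radii place Q and N the same way about F: Q = F + 23.5·n = (-6.6963, 64.183), N = F − 23.5·n = (38.616, 51.702). Then |TN| = |N − T| = 64.531.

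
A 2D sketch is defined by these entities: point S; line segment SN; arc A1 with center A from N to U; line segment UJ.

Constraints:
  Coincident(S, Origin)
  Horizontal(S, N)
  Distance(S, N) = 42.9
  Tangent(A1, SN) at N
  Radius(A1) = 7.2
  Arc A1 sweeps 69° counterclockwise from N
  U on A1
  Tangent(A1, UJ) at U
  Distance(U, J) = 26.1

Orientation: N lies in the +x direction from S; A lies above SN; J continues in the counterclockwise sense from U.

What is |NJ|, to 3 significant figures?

33.1

S is at the origin; S and N share the same y with |SN| = 42.9 and N on the +x side, so N = (42.9, 0.00). The tangent condition forces AN to be normal to SN, so A = N + (0, 7.2) = (42.9, 7.20). On A1, N sits at bearing -90° from A; a 69° counterclockwise sweep puts U at bearing -21°, so U = A + 7.2·(cos -21°, sin -21°) = (49.6, 4.62). A1 meets UJ tangentially, so AU is at right angles to UJ, so UJ runs along (−sin -21°, cos -21°); with |UJ| = 26.1, J = (59.0, 29.0). Then |NJ| = |J − N| = 33.1.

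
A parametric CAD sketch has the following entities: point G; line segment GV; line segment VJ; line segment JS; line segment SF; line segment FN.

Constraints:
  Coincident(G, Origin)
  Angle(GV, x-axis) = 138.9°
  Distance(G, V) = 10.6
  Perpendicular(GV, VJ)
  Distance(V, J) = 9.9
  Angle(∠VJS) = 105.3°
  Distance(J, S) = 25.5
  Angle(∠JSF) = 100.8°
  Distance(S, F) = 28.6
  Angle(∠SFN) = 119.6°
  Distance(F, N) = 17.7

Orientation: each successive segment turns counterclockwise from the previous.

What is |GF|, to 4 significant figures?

28.08

G is at the origin; GV runs at 138.9° with length 10.6, so V = (-7.988, 6.968). GV is perpendicular to VJ, so VJ runs at -131.1°; with |VJ| = 9.9, J = (-14.50, -0.4921). ∠VJS = 105.3° gives JS at -56.40° from the x-axis; with |JS| = 25.5, S = (-0.3843, -21.73). ∠JSF = 100.8° gives SF at 22.80° from the x-axis; with |SF| = 28.6, F = (25.98, -10.65). Then |GF| = |F − G| = 28.08.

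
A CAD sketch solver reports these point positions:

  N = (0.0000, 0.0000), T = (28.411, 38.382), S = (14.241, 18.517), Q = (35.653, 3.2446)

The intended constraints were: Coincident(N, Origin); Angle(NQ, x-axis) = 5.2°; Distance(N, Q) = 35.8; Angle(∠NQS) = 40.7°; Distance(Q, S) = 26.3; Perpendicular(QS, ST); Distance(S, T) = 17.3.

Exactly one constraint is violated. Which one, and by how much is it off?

Distance(S, T) = 17.3 — off by 7.10.

N = (0.00, 0.00) ✓; NQ at 5.200° ✓; |NQ| = 35.80 ✓; ∠NQS = 40.70° ✓; |QS| = 26.30 ✓; ∠(QS, ST) = 90.00° ✓; |ST| = 24.40 ✗.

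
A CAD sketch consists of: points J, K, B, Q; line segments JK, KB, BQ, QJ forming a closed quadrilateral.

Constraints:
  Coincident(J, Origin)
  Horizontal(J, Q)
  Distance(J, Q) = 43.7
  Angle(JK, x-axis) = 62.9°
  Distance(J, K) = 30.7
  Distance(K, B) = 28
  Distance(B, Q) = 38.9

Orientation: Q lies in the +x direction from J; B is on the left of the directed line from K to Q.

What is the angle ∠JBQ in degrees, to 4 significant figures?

51.74°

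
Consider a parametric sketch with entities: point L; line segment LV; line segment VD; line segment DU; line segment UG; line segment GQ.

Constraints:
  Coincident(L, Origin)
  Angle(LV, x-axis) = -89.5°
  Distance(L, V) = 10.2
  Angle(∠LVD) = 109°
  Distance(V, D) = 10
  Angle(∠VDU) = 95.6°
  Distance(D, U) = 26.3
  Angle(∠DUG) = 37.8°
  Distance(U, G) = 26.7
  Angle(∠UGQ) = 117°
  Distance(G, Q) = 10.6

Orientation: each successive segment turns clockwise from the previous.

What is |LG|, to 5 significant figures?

3.7782

L is at the origin; LV runs at -89.5° with length 10.2, so V = (0.089011, -10.200). ∠LVD = 109.0° gives VD at -160.50° from the x-axis; with |VD| = 10.0, D = (-9.3374, -13.538). ∠VDU = 95.6° gives DU at 115.10° from the x-axis; with |DU| = 26.3, U = (-20.494, 10.279). ∠DUG = 37.8° gives UG at -27.100° from the x-axis; with |UG| = 26.7, G = (3.2748, -1.8843). Then |LG| = |G − L| = 3.7782.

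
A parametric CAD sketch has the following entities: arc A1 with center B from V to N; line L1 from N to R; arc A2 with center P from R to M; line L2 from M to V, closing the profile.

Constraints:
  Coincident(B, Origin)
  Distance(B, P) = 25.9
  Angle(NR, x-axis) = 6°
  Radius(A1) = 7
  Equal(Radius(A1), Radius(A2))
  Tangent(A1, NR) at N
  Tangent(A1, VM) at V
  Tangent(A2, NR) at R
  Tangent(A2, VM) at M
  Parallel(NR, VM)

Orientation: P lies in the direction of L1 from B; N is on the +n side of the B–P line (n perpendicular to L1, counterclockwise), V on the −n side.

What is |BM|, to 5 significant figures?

26.829

The slot axis is L1's direction at 6.0°, so u = (cos 6.0°, sin 6.0°) = (0.99452, 0.10453) and n = (−sin 6.0°, cos 6.0°) = (-0.10453, 0.99452). B is at the origin and P lies 25.9 along u from B, so P = 25.9·u = (25.758, 2.7073). Tangency of A1 to both parallel lines with radius 7.0 puts N and V at B ± 7.0·n: N = (-0.73170, 6.9617), V = (0.73170, -6.9617). Equal radii place R and M the same way about P: R = P + 7.0·n = (25.026, 9.6689), M = P − 7.0·n = (26.490, -4.2544). Then |BM| = |M − B| = 26.829.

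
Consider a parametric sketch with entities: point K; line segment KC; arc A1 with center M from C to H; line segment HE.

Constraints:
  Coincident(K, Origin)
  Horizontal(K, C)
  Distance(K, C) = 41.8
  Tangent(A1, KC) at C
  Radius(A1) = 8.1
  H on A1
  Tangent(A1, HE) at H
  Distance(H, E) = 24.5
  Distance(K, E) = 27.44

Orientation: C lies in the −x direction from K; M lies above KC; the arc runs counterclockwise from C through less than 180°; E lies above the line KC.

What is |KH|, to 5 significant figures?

36.097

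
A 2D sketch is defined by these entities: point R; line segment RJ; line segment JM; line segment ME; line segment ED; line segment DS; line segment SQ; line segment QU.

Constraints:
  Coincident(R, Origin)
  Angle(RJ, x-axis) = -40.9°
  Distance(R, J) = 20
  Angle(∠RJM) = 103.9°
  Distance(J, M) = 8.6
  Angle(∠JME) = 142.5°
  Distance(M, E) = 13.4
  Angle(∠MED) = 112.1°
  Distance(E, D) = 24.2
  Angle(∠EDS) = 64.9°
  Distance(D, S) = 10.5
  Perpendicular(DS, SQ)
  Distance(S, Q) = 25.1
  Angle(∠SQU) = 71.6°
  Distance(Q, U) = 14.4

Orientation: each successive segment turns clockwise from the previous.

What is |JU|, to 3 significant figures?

33.7

R is at the origin; RJ runs at -40.9° with length 20.0, so J = (15.1, -13.1). ∠RJM = 103.9° gives JM at -117° from the x-axis; with |JM| = 8.6, M = (11.2, -20.8). ∠JME = 142.5° gives ME at -154° from the x-axis; with |ME| = 13.4, E = (-0.882, -26.5). ∠MED = 112.1° gives ED at 138° from the x-axis; with |ED| = 24.2, D = (-18.8, -10.2). ∠EDS = 64.9° gives DS at 22.5° from the x-axis; with |DS| = 10.5, S = (-9.05, -6.19). The perpendicularity gives SQ at right angles to DS, so SQ runs at -67.5°; with |SQ| = 25.1, Q = (0.554, -29.4). ∠SQU = 71.6° gives QU at -176° from the x-axis; with |QU| = 14.4, U = (-13.8, -30.4). Then |JU| = |U − J| = 33.7.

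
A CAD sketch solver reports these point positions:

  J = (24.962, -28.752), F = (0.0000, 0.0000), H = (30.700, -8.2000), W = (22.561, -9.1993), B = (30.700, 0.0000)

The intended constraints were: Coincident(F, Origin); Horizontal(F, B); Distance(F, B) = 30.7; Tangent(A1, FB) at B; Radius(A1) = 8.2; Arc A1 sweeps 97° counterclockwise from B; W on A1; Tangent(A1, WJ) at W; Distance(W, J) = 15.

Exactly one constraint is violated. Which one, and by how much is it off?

Distance(W, J) = 15 — off by 4.70.

F = (0.00, 0.00) ✓; F.y = 0.00, B.y = 0.00 ✓; |FB| = 30.70 ✓; ∠(HB, BF) = 90.00° ✓; |HB| = 8.200 ✓; bearing(H→W) − bearing(H→B) = 97.00° ✓; |HW| = 8.200 ✓; ∠(HW, WJ) = 90.00° ✓; |WJ| = 19.70 ✗.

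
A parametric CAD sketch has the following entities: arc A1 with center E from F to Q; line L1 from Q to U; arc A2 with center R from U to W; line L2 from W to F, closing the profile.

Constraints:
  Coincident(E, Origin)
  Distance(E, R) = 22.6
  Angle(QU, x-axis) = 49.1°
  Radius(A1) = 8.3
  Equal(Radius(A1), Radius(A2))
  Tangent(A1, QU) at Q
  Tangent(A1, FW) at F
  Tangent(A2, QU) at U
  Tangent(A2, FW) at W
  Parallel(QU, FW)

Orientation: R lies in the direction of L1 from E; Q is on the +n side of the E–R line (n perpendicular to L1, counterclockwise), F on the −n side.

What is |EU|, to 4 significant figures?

24.08

The slot axis is L1's direction at 49.1°, so u = (cos 49.1°, sin 49.1°) = (0.6547, 0.7559) and n = (−sin 49.1°, cos 49.1°) = (-0.7559, 0.6547). E is at the origin and R lies 22.6 along u from E, so R = 22.6·u = (14.80, 17.08). Tangency of A1 to both parallel lines with radius 8.3 puts Q and F at E ± 8.3·n: Q = (-6.274, 5.434), F = (6.274, -5.434). Equal radii place U and W the same way about R: U = R + 8.3·n = (8.524, 22.52), W = R − 8.3·n = (21.07, 11.65). Then |EU| = |U − E| = 24.08.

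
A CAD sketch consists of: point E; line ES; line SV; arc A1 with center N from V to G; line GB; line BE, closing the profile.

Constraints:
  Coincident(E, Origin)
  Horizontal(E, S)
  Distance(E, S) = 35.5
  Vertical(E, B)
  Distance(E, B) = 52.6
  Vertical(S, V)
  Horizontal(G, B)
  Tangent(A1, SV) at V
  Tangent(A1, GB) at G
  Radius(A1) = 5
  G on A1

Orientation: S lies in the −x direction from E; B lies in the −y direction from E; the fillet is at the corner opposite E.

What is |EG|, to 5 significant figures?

60.803

The virtual corner opposite E is at (-35.500, -52.600). The tangent condition forces NV to be normal to SV and tangency of A1 to GB means the radius NG is perpendicular to GB, with radius 5.0, so the center N sits 5.0 in from both sides at N = (-30.500, -47.600). That places the tangent points at V = (-35.500, -47.600) on SV and G = (-30.500, -52.600) on GB. Then |EG| = |G − E| = 60.803.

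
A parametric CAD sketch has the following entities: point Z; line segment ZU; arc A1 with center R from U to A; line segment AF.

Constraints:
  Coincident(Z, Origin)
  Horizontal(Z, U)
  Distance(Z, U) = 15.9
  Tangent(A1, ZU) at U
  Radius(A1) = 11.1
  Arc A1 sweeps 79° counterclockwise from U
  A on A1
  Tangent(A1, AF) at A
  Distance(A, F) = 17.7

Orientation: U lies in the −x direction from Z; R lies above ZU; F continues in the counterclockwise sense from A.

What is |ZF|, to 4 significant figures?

26.41

Z is at the origin; ZU is horizontal with |ZU| = 15.9 and U on the −x side, so U = (-15.90, 0.000). The tangent condition forces RU to be normal to ZU, so R = U + (0, 11.1) = (-15.90, 11.10). On A1, U sits at bearing -90° from R; a 79° counterclockwise sweep puts A at bearing -11°, so A = R + 11.1·(cos -11°, sin -11°) = (-5.004, 8.982). Tangency of A1 to AF means the radius RA is perpendicular to AF, so AF runs along (−sin -11°, cos -11°); with |AF| = 17.7, F = (-1.627, 26.36). Then |ZF| = |F − Z| = 26.41.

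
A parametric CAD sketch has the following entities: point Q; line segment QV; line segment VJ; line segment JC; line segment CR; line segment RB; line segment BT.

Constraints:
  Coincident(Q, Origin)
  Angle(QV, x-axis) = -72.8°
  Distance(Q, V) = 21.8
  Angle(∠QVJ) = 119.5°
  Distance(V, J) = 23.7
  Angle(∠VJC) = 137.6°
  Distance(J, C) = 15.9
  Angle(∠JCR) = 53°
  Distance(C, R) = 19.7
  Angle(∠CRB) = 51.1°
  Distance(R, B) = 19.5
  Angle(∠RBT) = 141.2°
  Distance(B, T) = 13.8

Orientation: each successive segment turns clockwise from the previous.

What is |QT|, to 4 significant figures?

55.83

Q is at the origin; QV runs at -72.8° with length 21.8, so V = (6.446, -20.83). ∠QVJ = 119.5° gives VJ at -133.3° from the x-axis; with |VJ| = 23.7, J = (-9.807, -38.07). ∠VJC = 137.6° gives JC at -175.7° from the x-axis; with |JC| = 15.9, C = (-25.66, -39.27). ∠JCR = 53.0° gives CR at 57.30° from the x-axis; with |CR| = 19.7, R = (-15.02, -22.69). ∠CRB = 51.1° gives RB at -71.60° from the x-axis; with |RB| = 19.5, B = (-8.865, -41.19). ∠RBT = 141.2° gives BT at -110.4° from the x-axis; with |BT| = 13.8, T = (-13.68, -54.13). Then |QT| = |T − Q| = 55.83.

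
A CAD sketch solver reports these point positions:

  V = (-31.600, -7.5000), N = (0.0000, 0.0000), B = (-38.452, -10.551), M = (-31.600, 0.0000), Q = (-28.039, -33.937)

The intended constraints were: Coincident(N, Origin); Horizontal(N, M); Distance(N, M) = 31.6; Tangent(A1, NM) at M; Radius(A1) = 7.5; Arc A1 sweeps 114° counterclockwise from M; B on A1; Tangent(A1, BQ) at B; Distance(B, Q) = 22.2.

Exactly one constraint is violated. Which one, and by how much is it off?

Distance(B, Q) = 22.2 — off by 3.40.

N = (0.00, 0.00) ✓; N.y = 0.00, M.y = 0.00 ✓; |NM| = 31.60 ✓; ∠(VM, MN) = 90.00° ✓; |VM| = 7.500 ✓; bearing(V→B) − bearing(V→M) = 114.0° ✓; |VB| = 7.501 ✓; ∠(VB, BQ) = 90.00° ✓; |BQ| = 25.60 ✗.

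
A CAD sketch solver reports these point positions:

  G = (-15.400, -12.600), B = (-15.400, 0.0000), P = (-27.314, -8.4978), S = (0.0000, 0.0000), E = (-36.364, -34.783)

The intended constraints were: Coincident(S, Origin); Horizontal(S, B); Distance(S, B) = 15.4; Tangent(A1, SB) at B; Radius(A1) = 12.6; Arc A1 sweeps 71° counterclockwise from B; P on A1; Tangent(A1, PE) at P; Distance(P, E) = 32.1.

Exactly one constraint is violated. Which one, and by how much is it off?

Distance(P, E) = 32.1 — off by 4.30.

S = (0.00, 0.00) ✓; S.y = 0.00, B.y = 0.00 ✓; |SB| = 15.40 ✓; ∠(GB, BS) = 90.00° ✓; |GB| = 12.60 ✓; bearing(G→P) − bearing(G→B) = 71.00° ✓; |GP| = 12.60 ✓; ∠(GP, PE) = 90.00° ✓; |PE| = 27.80 ✗.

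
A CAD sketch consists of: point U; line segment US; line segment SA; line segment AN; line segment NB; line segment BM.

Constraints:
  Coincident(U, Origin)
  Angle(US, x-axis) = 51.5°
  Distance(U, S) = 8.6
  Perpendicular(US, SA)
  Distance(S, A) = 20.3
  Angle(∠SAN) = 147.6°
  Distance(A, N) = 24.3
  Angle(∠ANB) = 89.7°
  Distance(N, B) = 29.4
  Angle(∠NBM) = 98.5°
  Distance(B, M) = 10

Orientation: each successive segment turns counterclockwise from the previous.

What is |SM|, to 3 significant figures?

37.2

U is at the origin; US runs at 51.5° with length 8.6, so S = (5.35, 6.73). US ⟂ SA, so SA runs at 142°; with |SA| = 20.3, A = (-10.5, 19.4). ∠SAN = 147.6° gives AN at 174° from the x-axis; with |AN| = 24.3, N = (-34.7, 21.9). ∠ANB = 89.7° gives NB at -95.8° from the x-axis; with |NB| = 29.4, B = (-37.7, -7.30). ∠NBM = 98.5° gives BM at -14.3° from the x-axis; with |BM| = 10.0, M = (-28.0, -9.77). Then |SM| = |M − S| = 37.2.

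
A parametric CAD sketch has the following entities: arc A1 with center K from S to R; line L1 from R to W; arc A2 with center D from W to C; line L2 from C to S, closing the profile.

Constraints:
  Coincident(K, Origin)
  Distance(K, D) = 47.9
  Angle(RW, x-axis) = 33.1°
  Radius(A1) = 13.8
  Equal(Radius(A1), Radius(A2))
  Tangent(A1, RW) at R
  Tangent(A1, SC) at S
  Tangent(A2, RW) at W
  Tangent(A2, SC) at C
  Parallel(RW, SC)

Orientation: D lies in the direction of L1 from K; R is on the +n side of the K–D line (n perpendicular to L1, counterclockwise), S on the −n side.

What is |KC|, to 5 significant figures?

49.848

The slot axis is L1's direction at 33.1°, so u = (cos 33.1°, sin 33.1°) = (0.83772, 0.54610) and n = (−sin 33.1°, cos 33.1°) = (-0.54610, 0.83772). K is at the origin and D lies 47.9 along u from K, so D = 47.9·u = (40.127, 26.158). Tangency of A1 to both parallel lines with radius 13.8 puts R and S at K ± 13.8·n: R = (-7.5362, 11.561), S = (7.5362, -11.561). Equal radii place W and C the same way about D: W = D + 13.8·n = (32.591, 37.719), C = D − 13.8·n = (47.663, 14.598). Then |KC| = |C − K| = 49.848.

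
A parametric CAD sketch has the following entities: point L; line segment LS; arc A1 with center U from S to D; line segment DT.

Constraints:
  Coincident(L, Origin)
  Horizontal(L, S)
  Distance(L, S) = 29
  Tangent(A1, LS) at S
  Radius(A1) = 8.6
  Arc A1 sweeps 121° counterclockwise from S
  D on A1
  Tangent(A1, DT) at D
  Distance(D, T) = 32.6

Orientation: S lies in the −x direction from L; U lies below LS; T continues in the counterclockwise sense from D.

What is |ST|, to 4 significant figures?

42.04

L is at the origin; LS is horizontal with |LS| = 29.0 and S on the −x side, so S = (-29.00, 0.000). The tangent condition forces US to be normal to LS, so U = S + (0, -8.6) = (-29.00, -8.600). On A1, S sits at bearing 90° from U; a 121° counterclockwise sweep puts D at bearing 211°, so D = U + 8.6·(cos 211°, sin 211°) = (-36.37, -13.03). Since A1 is tangent to DT there, UD ⟂ DT, so DT runs along (−sin 211°, cos 211°); with |DT| = 32.6, T = (-19.58, -40.97). Then |ST| = |T − S| = 42.04.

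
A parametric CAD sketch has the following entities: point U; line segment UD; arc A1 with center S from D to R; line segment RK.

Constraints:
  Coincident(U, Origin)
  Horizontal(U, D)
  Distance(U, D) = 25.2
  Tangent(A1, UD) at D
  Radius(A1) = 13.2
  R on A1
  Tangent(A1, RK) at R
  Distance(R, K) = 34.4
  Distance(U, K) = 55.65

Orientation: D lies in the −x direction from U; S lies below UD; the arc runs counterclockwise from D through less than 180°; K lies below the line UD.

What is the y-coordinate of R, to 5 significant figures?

-18.209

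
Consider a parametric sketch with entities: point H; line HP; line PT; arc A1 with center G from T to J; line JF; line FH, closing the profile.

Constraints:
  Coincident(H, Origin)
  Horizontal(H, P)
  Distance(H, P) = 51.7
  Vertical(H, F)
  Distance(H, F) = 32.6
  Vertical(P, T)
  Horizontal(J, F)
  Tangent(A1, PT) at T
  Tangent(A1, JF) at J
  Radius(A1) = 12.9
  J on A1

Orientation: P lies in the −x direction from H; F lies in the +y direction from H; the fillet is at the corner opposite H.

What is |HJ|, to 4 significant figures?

50.68

H is at the origin; H and P share the same y with |HP| = 51.7 and P on the −x side, so P = (-51.70, 0.000). H and F share the same x with |HF| = 32.6 and F on the +y side, so F = (0.000, 32.60). The virtual corner opposite H is at (-51.70, 32.60). The tangent condition forces GT to be normal to PT and since A1 is tangent to JF there, GJ ⟂ JF, with radius 12.9, so the center G sits 12.9 in from both sides at G = (-38.80, 19.70). That places the tangent points at T = (-51.70, 19.70) on PT and J = (-38.80, 32.60) on JF. Then |HJ| = |J − H| = 50.68.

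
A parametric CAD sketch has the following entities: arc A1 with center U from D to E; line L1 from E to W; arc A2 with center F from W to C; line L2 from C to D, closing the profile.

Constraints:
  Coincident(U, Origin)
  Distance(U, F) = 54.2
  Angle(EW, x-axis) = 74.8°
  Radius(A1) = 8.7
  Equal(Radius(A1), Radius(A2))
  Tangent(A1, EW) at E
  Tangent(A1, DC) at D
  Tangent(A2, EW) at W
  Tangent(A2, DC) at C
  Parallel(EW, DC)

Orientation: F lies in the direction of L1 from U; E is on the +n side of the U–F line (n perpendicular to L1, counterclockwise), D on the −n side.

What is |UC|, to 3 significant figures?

54.9

Tangency of A1 to both parallel lines with radius 8.7 puts E and D at U ± 8.7·n: E = (-8.40, 2.28), D = (8.40, -2.28). Equal radii place W and C the same way about F: W = F + 8.7·n = (5.82, 54.6), C = F − 8.7·n = (22.6, 50.0). Then |UC| = |C − U| = 54.9.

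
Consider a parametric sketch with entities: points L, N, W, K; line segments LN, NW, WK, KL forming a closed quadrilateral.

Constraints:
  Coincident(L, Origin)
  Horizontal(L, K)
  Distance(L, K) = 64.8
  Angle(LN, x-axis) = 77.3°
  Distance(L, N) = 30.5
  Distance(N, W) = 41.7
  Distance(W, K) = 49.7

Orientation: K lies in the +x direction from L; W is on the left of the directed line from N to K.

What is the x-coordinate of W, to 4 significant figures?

45.24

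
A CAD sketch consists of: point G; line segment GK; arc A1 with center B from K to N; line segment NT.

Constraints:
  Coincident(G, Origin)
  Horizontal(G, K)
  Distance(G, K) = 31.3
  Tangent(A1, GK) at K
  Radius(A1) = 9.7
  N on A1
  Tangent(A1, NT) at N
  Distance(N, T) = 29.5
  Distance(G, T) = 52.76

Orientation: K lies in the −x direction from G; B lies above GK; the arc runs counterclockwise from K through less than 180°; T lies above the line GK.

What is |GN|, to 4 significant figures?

26.05

Checks: ∠(BK, KG) = 90.00° ✓; |BN| = 9.700 ✓; ∠(BN, NT) = 90.00° ✓; |NT| = 29.50 ✓; |GT| = 52.76 ✓.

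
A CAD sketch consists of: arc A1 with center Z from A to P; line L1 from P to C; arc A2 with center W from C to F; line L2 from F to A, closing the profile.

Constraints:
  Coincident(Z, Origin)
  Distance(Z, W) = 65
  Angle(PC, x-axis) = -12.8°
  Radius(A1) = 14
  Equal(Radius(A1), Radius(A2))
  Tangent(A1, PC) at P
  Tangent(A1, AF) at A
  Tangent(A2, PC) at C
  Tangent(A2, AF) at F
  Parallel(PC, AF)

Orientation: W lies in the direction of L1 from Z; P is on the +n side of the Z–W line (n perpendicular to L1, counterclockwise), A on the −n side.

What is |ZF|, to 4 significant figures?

66.49

The slot axis is L1's direction at -12.8°, so u = (cos -12.8°, sin -12.8°) = (0.9751, -0.2215) and n = (−sin -12.8°, cos -12.8°) = (0.2215, 0.9751). Z is at the origin and W lies 65.0 along u from Z, so W = 65.0·u = (63.38, -14.40). Tangency of A1 to both parallel lines with radius 14.0 puts P and A at Z ± 14.0·n: P = (3.102, 13.65), A = (-3.102, -13.65). Equal radii place C and F the same way about W: C = W + 14.0·n = (66.49, -0.7486), F = W − 14.0·n = (60.28, -28.05). Then |ZF| = |F − Z| = 66.49.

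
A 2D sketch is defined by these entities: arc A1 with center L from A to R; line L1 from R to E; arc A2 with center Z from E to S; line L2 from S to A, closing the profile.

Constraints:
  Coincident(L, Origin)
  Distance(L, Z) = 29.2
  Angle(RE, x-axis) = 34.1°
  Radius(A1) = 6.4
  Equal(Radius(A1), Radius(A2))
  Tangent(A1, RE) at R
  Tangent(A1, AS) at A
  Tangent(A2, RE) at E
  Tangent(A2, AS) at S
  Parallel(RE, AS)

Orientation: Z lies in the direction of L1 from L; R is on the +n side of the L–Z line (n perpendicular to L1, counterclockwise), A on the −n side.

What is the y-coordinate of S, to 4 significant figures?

11.07

Tangency of A1 to both parallel lines with radius 6.4 puts R and A at L ± 6.4·n: R = (-3.588, 5.300), A = (3.588, -5.300). Equal radii place E and S the same way about Z: E = Z + 6.4·n = (20.59, 21.67), S = Z − 6.4·n = (27.77, 11.07). So S.y = 11.07.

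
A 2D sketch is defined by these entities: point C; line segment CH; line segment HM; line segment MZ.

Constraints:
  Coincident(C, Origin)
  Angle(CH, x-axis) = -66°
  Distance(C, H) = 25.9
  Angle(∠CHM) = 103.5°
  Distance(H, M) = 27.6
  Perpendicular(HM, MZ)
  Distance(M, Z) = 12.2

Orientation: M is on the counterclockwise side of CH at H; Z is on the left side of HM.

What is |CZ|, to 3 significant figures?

36.1

∠CHM = 103.5°, so HM runs at -66.0° + (180° − 103.5°) = 10.5° from the x-axis; with |HM| = 27.6, M = H + 27.6·(cos 10.5°, sin 10.5°) = (37.7, -18.6). HM ⟂ MZ; with |MZ| = 12.2 on the left of HM, Z = M + 12.2·(-0.182, 0.983) = (35.4, -6.64). Then |CZ| = |Z − C| = 36.1.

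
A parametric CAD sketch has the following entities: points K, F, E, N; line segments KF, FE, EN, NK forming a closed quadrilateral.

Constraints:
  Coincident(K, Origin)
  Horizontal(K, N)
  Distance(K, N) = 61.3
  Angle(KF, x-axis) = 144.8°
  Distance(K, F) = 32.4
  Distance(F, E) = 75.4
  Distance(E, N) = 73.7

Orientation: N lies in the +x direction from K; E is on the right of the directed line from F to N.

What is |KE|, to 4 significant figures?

49.59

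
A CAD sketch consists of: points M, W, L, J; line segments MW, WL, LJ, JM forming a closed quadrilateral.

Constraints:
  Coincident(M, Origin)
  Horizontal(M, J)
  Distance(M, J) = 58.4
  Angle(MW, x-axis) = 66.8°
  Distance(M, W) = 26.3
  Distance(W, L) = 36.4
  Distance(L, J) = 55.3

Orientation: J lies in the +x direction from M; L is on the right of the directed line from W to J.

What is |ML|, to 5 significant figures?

12.512

Checks: |WL| = 36.40 ✓; |LJ| = 55.30 ✓.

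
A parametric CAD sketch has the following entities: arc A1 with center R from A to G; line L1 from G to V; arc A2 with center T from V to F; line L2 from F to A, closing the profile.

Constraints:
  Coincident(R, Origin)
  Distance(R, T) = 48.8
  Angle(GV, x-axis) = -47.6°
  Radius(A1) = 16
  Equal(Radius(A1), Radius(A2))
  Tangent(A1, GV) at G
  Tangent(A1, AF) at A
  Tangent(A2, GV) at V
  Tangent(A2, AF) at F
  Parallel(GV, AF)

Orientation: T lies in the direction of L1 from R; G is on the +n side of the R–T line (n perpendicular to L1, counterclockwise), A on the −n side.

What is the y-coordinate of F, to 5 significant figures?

-46.825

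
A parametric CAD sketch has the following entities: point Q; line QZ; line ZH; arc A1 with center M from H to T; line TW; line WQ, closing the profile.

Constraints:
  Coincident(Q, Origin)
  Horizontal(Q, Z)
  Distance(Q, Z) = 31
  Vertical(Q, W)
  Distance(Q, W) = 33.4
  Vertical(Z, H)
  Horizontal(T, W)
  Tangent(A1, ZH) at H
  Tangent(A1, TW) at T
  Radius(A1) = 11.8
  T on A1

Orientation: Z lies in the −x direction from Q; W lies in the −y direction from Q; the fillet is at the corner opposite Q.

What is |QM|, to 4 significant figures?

28.90

Q is at the origin; QZ is horizontal with |QZ| = 31.0 and Z on the −x side, so Z = (-31.00, 0.000). Q and W share the same x with |QW| = 33.4 and W on the −y side, so W = (0.000, -33.40). The virtual corner opposite Q is at (-31.00, -33.40). Tangency of A1 to ZH means the radius MH is perpendicular to ZH and since A1 is tangent to TW there, MT ⟂ TW, with radius 11.8, so the center M sits 11.8 in from both sides at M = (-19.20, -21.60). Then |QM| = |M − Q| = 28.90.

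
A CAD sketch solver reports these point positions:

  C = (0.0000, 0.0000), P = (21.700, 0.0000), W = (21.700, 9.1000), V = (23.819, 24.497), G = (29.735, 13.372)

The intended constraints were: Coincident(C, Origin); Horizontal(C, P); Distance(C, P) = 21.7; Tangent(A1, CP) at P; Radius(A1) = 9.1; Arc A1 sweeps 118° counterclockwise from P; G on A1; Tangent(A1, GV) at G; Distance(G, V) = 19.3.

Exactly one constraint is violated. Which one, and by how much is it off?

Distance(G, V) = 19.3 — off by 6.70.

C = (0.00, 0.00) ✓; C.y = 0.00, P.y = 0.00 ✓; |CP| = 21.70 ✓; ∠(WP, PC) = 90.00° ✓; |WP| = 9.100 ✓; bearing(W→G) − bearing(W→P) = 118.0° ✓; |WG| = 9.100 ✓; ∠(WG, GV) = 90.00° ✓; |GV| = 12.60 ✗.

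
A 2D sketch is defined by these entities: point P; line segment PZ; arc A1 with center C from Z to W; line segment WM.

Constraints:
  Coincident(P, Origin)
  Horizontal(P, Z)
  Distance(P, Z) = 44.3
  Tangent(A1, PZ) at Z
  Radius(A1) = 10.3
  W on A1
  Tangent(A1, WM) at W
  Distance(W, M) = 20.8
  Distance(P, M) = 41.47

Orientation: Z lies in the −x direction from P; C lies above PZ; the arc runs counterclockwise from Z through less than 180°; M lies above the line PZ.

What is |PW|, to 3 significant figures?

35.2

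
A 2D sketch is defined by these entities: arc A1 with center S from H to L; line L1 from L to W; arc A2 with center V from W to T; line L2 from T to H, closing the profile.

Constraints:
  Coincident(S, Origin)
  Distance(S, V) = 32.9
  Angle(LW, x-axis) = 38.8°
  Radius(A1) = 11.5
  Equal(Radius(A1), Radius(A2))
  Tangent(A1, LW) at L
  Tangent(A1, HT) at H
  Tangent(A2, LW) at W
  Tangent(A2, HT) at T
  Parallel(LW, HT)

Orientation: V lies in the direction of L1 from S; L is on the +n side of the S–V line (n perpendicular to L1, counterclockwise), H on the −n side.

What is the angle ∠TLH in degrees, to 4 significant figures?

55.04°

Tangency of A1 to both parallel lines with radius 11.5 puts L and H at S ± 11.5·n: L = (-7.206, 8.962), H = (7.206, -8.962). Equal radii place W and T the same way about V: W = V + 11.5·n = (18.43, 29.58), T = V − 11.5·n = (32.85, 11.65). Then cos ∠TLH = LT·LH / (|LT||LH|), giving 55.04°.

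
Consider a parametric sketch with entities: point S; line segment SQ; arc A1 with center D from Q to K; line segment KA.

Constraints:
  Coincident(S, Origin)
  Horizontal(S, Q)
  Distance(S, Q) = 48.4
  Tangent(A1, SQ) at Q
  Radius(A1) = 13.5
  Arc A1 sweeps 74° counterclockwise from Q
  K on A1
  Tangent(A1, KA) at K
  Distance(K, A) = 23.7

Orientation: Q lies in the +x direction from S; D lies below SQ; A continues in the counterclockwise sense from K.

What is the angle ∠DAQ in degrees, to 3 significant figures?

14.7°

S is at the origin; SQ is horizontal with |SQ| = 48.4 and Q on the +x side, so Q = (48.4, 0.00). A1 meets SQ tangentially, so DQ is at right angles to SQ, so D = Q + (0, -13.5) = (48.4, -13.5). On A1, Q sits at bearing 90° from D; a 74° counterclockwise sweep puts K at bearing 164°, so K = D + 13.5·(cos 164°, sin 164°) = (35.4, -9.78). Tangency of A1 to KA means the radius DK is perpendicular to KA, so KA runs along (−sin 164°, cos 164°); with |KA| = 23.7, A = (28.9, -32.6). Then cos ∠DAQ = AD·AQ / (|AD||AQ|), giving 14.7°.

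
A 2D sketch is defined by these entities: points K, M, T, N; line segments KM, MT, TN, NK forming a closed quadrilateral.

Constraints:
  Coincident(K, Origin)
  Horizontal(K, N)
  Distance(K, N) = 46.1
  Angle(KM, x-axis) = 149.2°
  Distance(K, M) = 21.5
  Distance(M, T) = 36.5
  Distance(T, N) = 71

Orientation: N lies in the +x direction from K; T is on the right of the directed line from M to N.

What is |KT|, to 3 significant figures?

32.5

Checks: |MT| = 36.50 ✓; |TN| = 71.00 ✓.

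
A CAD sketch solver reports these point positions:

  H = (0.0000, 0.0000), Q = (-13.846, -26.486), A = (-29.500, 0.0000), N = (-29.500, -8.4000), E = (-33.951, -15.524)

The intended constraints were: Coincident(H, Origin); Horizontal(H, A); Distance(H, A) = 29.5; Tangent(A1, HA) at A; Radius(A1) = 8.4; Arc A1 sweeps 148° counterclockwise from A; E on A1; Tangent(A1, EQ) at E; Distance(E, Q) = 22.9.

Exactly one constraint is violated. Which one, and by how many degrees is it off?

Tangent(A1, EQ) at E — off by 3.40°.

H = (0.00, 0.00) ✓; H.y = 0.00, A.y = 0.00 ✓; |HA| = 29.50 ✓; ∠(NA, AH) = 90.00° ✓; |NA| = 8.400 ✓; bearing(N→E) − bearing(N→A) = 148.0° ✓; |NE| = 8.400 ✓; ∠(NE, EQ) = 86.60° ✗; |EQ| = 22.90 ✓.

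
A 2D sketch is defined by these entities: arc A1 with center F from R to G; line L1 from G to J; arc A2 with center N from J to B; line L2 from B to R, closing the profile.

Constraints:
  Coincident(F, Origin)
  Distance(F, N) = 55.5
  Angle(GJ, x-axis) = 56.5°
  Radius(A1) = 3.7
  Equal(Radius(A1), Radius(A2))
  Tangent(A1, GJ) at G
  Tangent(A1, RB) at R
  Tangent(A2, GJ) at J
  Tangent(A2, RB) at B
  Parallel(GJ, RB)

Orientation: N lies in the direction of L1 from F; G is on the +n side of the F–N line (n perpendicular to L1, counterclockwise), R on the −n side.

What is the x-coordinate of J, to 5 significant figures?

27.547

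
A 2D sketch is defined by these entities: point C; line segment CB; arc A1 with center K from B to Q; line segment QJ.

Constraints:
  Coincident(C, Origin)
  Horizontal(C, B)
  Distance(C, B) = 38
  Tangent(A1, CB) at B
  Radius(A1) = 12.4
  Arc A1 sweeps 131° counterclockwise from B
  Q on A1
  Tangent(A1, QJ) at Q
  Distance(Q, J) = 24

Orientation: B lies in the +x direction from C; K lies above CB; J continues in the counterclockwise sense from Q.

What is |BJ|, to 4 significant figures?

39.17

C is at the origin; C and B share the same y with |CB| = 38.0 and B on the +x side, so B = (38.00, 0.000). A1 meets CB tangentially, so KB is at right angles to CB, so K = B + (0, 12.4) = (38.00, 12.40). On A1, B sits at bearing -90° from K; a 131° counterclockwise sweep puts Q at bearing 41°, so Q = K + 12.4·(cos 41°, sin 41°) = (47.36, 20.54). The tangent condition forces KQ to be normal to QJ, so QJ runs along (−sin 41°, cos 41°); with |QJ| = 24.0, J = (31.61, 38.65). Then |BJ| = |J − B| = 39.17.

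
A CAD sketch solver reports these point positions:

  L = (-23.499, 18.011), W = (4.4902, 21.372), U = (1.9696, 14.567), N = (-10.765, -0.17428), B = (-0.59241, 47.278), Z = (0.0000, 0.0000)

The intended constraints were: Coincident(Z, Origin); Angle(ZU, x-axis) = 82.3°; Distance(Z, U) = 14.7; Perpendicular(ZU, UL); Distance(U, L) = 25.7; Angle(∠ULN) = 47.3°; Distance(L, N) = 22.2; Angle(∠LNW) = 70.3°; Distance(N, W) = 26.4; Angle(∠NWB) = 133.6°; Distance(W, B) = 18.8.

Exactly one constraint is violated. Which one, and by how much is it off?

Distance(W, B) = 18.8 — off by 7.60.

Z = (0.00, 0.00) ✓; ZU at 82.30° ✓; |ZU| = 14.70 ✓; ∠(ZU, UL) = 90.00° ✓; |UL| = 25.70 ✓; ∠ULN = 47.30° ✓; |LN| = 22.20 ✓; ∠LNW = 70.30° ✓; |NW| = 26.40 ✓; ∠NWB = 133.6° ✓; |WB| = 26.40 ✗.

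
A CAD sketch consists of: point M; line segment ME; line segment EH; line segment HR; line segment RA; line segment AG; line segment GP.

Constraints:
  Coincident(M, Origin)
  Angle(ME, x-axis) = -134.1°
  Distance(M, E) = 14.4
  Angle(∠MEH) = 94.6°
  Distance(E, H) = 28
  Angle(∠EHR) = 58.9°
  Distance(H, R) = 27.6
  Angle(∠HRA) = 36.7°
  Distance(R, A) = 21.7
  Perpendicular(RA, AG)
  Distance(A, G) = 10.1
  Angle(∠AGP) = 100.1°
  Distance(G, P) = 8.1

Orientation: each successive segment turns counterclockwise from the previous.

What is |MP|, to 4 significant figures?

25.62

M is at the origin; ME runs at -134.1° with length 14.4, so E = (-10.02, -10.34). ∠MEH = 94.6° gives EH at -48.70° from the x-axis; with |EH| = 28.0, H = (8.459, -31.38). ∠EHR = 58.9° gives HR at 72.40° from the x-axis; with |HR| = 27.6, R = (16.80, -5.068). ∠HRA = 36.7° gives RA at -144.3° from the x-axis; with |RA| = 21.7, A = (-0.8179, -17.73). RA is perpendicular to AG, so AG runs at -54.30°; with |AG| = 10.1, G = (5.076, -25.93). ∠AGP = 100.1° gives GP at 25.60° from the x-axis; with |GP| = 8.1, P = (12.38, -22.43). Then |MP| = |P − M| = 25.62.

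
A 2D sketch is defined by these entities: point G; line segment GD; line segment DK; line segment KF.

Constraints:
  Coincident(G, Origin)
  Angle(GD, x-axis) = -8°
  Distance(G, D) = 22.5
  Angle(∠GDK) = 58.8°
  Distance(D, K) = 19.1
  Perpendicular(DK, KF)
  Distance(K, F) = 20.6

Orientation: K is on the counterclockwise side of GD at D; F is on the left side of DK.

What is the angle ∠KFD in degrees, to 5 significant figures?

42.836°

G is at the origin; GD runs at -8.0° with length 22.5, so D = 22.5·(cos -8.0°, sin -8.0°) = (22.281, -3.1314). ∠GDK = 58.8°, so DK runs at -8.0° + (180° − 58.8°) = 113.20° from the x-axis; with |DK| = 19.1, K = D + 19.1·(cos 113.20°, sin 113.20°) = (14.757, 14.424). The perpendicularity gives KF at right angles to DK; with |KF| = 20.6 on the left of DK, F = K + 20.6·(-0.91914, -0.39394) = (-4.1774, 6.3089). Then cos ∠KFD = FK·FD / (|FK||FD|), giving 42.836°.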